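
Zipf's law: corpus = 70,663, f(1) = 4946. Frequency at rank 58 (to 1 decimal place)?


Zipf's law: f(r) = f(1) / r
f(1) = 4946
f(58) = 4946 / 58
= 85.3 occurrences


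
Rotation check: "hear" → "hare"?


Word: "hear", Candidate: "hare"
Method: check if candidate is substring of word+word
"hearhear" contains "hare"? No
Is rotation = No


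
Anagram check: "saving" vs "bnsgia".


Word 1: "saving" → sorted: aginsv
Word 2: "bnsgia" → sorted: abgins
Same letters? aginsv != abgins
Anagram = No


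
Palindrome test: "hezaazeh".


Word: "hezaazeh"
Reversed: "hezaazeh"
Forward == Backward? hezaazeh == hezaazeh
Palindrome = Yes


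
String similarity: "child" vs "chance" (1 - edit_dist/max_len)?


Word 1: "child" (length 5)
Word 2: "chance" (length 6)
One optimal edit sequence:
  1. keep 'c'
  2. keep 'h'
  3. insert 'a'  (+1)
  4. substitute 'i' -> 'n'  (+1)
  5. substitute 'l' -> 'c'  (+1)
  6. substitute 'd' -> 'e'  (+1)
Edit distance = 4
Max length = max(5, 6) = 6
Similarity = 1 - 4/6
= 0.3333


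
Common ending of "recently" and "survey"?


Word 1: "recently"
Word 2: "survey"
Comparing from end:
  Pos -1: 'y' == 'y'
  Pos -2: 'l' != 'e' (stop)
LCS = "y" (length 1)


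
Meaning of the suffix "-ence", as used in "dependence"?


Suffix: -ence
Example: dependence (depend + -ence)
Meaning = state of


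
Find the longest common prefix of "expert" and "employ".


Word 1: "expert"
Word 2: "employ"
Comparing from start:
  Pos 0: 'e' == 'e'
  Pos 1: 'x' != 'm' (stop)
LCP = "e" (length 1)


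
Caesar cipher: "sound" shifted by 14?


Word: "sound"
Shift: 14
Each letter → (letter + shift) mod 26:
  's' (18) + 14 = 6 → 'g'
  'o' (14) + 14 = 2 → 'c'
  'u' (20) + 14 = 8 → 'i'
  'n' (13) + 14 = 1 → 'b'
  'd' (3) + 14 = 17 → 'r'
Result = "gcibr"


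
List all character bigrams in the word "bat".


Word: "bat" (length 3)
Number of bigrams = 3 - 2 + 1 = 2
  Position 0: "ba"
  Position 1: "at"
Bigrams = "ba", "at"


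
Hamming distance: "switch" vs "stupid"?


Comparing character by character (same length = 6):
  Pos 0: 's' vs 's' =
  Pos 1: 'w' vs 't' !=
  Pos 2: 'i' vs 'u' !=
  Pos 3: 't' vs 'p' !=
  Pos 4: 'c' vs 'i' !=
  Pos 5: 'h' vs 'd' !=
Hamming distance = 5


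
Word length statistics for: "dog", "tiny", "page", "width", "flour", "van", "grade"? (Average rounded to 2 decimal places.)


Lengths: "dog"=3, "tiny"=4, "page"=4, "width"=5, "flour"=5, "van"=3, "grade"=5
Sum = 29, Count = 7
Average = 29/7 = 4.14
= avg=4.14, min=3, max=5


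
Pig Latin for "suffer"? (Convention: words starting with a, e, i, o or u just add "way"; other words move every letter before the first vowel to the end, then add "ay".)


Word: "suffer"
Starts with consonant(s) → move to end, add 'ay'
Consonant cluster: "s"
Pig Latin = "uffersay"


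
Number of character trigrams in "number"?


Word: "number" (length 6)
Number of 3-grams = length - 3 + 1 = 6 - 3 + 1
= 4


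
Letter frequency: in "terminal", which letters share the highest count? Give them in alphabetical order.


Word: "terminal"
Letter counts:
  'a': 1
  'e': 1
  'i': 1
  'l': 1
  'm': 1
  'n': 1
  'r': 1
  't': 1
Maximum count = 1
Most frequent = 'a', 'e', 'i', 'l', 'm', 'n', 'r', 't' (1 time each)


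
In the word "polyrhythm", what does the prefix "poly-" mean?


Prefix: poly-
Example: polyrhythm = poly- + rhythm
Meaning = many


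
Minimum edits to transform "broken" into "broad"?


Word 1: "broken" (length 6)
Word 2: "broad" (length 5)
One optimal edit sequence (insert/delete/substitute each cost 1):
  1. keep 'b'
  2. keep 'r'
  3. keep 'o'
  4. delete 'k'  (+1)
  5. substitute 'e' -> 'a'  (+1)
  6. substitute 'n' -> 'd'  (+1)
Total edit operations: 3
Edit distance = 3


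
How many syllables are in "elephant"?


Word: "elephant"
Syllable breakdown: el | e | phant
Counting: 3 parts
= 3 syllables


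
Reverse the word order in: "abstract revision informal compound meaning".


Original: "abstract revision informal compound meaning"
Words (1..n): abstract | revision | informal | compound | meaning
Reversed (n..1): meaning | compound | informal | revision | abstract
Result = "meaning compound informal revision abstract"


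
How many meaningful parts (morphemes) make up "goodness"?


Word: "goodness"
Morphemes: good + -ness
Each morpheme carries meaning
= 2 morphemes


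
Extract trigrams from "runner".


Word: "runner" (length 6)
Number of trigrams = 6 - 3 + 1 = 4
  Position 0: "run"
  Position 1: "unn"
  Position 2: "nne"
  Position 3: "ner"
Trigrams = "run", "unn", "nne", "ner"


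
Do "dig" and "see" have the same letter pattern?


Pattern of "dig": [0, 1, 2]
Pattern of "see": [0, 1, 1]
Patterns do not match
Same pattern = No


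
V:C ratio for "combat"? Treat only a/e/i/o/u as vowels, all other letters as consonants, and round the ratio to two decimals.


Word: "combat"
Vowels (a,e,i,o,u): 2
Consonants: 4
Ratio = 2/4
= 0.50


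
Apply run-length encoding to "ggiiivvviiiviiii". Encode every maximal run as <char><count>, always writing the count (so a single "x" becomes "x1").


String: "ggiiivvviiiviiii"
Scanning for consecutive runs:
  'g' x 2
  'i' x 3
  'v' x 3
  'i' x 3
  'v' x 1
  'i' x 4
RLE = "g2i3v3i3v1i4"


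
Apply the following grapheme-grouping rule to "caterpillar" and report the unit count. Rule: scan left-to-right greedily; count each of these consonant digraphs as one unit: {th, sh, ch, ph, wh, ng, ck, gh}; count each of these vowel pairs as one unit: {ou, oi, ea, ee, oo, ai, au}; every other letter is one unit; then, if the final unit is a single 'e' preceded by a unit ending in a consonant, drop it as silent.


Word: "caterpillar" (11 letters)
Left-to-right scan:
  1. 'c' (letter)
  2. 'a' (letter)
  3. 't' (letter)
  4. 'e' (letter)
  5. 'r' (letter)
  6. 'p' (letter)
  7. 'i' (letter)
  8. 'l' (letter)
  9. 'l' (letter)
  10. 'a' (letter)
  11. 'r' (letter)
Units from scan: 11
Sound units = 11 units


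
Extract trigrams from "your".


Word: "your" (length 4)
Number of trigrams = 4 - 3 + 1 = 2
  Position 0: "you"
  Position 1: "our"
Trigrams = "you", "our"


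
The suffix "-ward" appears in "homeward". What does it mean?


Suffix: -ward
Example: homeward (home + -ward)
Meaning = in the direction of


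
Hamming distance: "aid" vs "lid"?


Comparing character by character (same length = 3):
  Pos 0: 'a' vs 'l' !=
  Pos 1: 'i' vs 'i' =
  Pos 2: 'd' vs 'd' =
Hamming distance = 1


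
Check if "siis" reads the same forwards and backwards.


Word: "siis"
Reversed: "siis"
Forward == Backward? siis == siis
Palindrome = Yes


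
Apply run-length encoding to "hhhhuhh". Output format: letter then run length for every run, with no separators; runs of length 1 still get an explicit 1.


String: "hhhhuhh"
Scanning for consecutive runs:
  'h' x 4
  'u' x 1
  'h' x 2
RLE = "h4u1h2"


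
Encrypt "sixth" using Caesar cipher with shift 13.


Word: "sixth"
Shift: 13
Each letter → (letter + shift) mod 26:
  's' (18) + 13 = 5 → 'f'
  'i' (8) + 13 = 21 → 'v'
  'x' (23) + 13 = 10 → 'k'
  't' (19) + 13 = 6 → 'g'
  'h' (7) + 13 = 20 → 'u'
Result = "fvkgu"


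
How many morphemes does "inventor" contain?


Word: "inventor"
Morphemes: invent / -or
Each morpheme carries meaning
= 2 morphemes


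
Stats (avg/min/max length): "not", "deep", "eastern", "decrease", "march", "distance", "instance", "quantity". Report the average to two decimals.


Lengths: "not"=3, "deep"=4, "eastern"=7, "decrease"=8, "march"=5, "distance"=8, "instance"=8, "quantity"=8
Sum = 51, Count = 8
Average = 51/8 = 6.38
= avg=6.38, min=3, max=8


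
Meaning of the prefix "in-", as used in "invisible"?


Prefix: in-
As in: invisible -> in- + visible
Meaning = not / into


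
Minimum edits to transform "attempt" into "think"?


Word 1: "attempt" (length 7)
Word 2: "think" (length 5)
One optimal edit sequence (insert/delete/substitute each cost 1):
  1. delete 'a'  (+1)
  2. delete 't'  (+1)
  3. keep 't'
  4. substitute 'e' -> 'h'  (+1)
  5. substitute 'm' -> 'i'  (+1)
  6. substitute 'p' -> 'n'  (+1)
  7. substitute 't' -> 'k'  (+1)
Total edit operations: 6
Edit distance = 6


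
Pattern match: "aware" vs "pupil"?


Pattern of "aware": [0, 1, 0, 2, 3]
Pattern of "pupil": [0, 1, 0, 2, 3]
Patterns match
Same pattern = Yes


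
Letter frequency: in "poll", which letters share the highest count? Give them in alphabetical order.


Word: "poll"
Letter counts:
  'l': 2
  'o': 1
  'p': 1
Maximum count = 2
Most frequent = 'l' (2 times each)


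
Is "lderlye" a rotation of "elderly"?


Word: "elderly", Candidate: "lderlye"
Method: check if candidate is substring of word+word
"elderlyelderly" contains "lderlye"? Yes
Is rotation = Yes


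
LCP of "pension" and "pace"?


Word 1: "pension"
Word 2: "pace"
Comparing from start:
  Pos 0: 'p' == 'p'
  Pos 1: 'e' != 'a' (stop)
LCP = "p" (length 1)


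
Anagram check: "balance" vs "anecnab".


Word 1: "balance" → sorted: aabceln
Word 2: "anecnab" → sorted: aabcenn
Same letters? aabceln != aabcenn
Anagram = No


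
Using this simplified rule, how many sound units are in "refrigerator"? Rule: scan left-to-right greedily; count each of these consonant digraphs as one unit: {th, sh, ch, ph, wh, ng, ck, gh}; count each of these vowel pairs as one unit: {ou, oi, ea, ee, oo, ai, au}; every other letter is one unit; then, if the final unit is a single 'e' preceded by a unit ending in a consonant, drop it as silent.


Word: "refrigerator" (12 letters)
Left-to-right scan:
  1. 'r' (letter)
  2. 'e' (letter)
  3. 'f' (letter)
  4. 'r' (letter)
  5. 'i' (letter)
  6. 'g' (letter)
  7. 'e' (letter)
  8. 'r' (letter)
  9. 'a' (letter)
  10. 't' (letter)
  11. 'o' (letter)
  12. 'r' (letter)
Units from scan: 12
Sound units = 12 units


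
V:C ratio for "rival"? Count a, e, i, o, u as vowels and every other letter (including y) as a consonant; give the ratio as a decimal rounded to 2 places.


Word: "rival"
Vowels (a,e,i,o,u): 2
Consonants: 3
Ratio = 2/3
= 0.67


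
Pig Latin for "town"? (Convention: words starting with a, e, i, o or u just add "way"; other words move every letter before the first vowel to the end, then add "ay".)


Word: "town"
Starts with consonant(s) → move to end, add 'ay'
Consonant cluster: "t"
Pig Latin = "owntay"


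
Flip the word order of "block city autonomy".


Original: "block city autonomy"
Words (1..n): block | city | autonomy
Reversed (n..1): autonomy | city | block
Result = "autonomy city block"


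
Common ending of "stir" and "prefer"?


Word 1: "stir"
Word 2: "prefer"
Comparing from end:
  Pos -1: 'r' == 'r'
  Pos -2: 'i' != 'e' (stop)
LCS = "r" (length 1)


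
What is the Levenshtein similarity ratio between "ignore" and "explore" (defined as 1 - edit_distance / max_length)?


Word 1: "ignore" (length 6)
Word 2: "explore" (length 7)
One optimal edit sequence:
  1. insert 'e'  (+1)
  2. substitute 'i' -> 'x'  (+1)
  3. substitute 'g' -> 'p'  (+1)
  4. substitute 'n' -> 'l'  (+1)
  5. keep 'o'
  6. keep 'r'
  7. keep 'e'
Edit distance = 4
Max length = max(6, 7) = 7
Similarity = 1 - 4/7
= 0.4286


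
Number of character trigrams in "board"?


Word: "board" (length 5)
Number of 3-grams = length - 3 + 1 = 5 - 3 + 1
= 3


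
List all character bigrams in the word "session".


Word: "session" (length 7)
Number of bigrams = 7 - 2 + 1 = 6
  Position 0: "se"
  Position 1: "es"
  Position 2: "ss"
  Position 3: "si"
  Position 4: "io"
  Position 5: "on"
Bigrams = "se", "es", "ss", "si", "io", "on"


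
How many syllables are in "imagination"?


Word: "imagination"
Syllable breakdown: i | mag | i | na | tion
Counting: 5 parts
= 5 syllables


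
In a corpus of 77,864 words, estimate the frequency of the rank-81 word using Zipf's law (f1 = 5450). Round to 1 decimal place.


Zipf's law: f(r) = f(1) / r
f(1) = 5450
f(81) = 5450 / 81
= 67.3 occurrences


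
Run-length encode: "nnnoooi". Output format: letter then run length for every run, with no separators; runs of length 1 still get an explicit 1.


String: "nnnoooi"
Scanning for consecutive runs:
  'n' x 3
  'o' x 3
  'i' x 1
RLE = "n3o3i1"


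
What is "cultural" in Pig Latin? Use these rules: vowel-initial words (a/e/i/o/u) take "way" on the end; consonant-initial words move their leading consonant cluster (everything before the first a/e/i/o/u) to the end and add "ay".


Word: "cultural"
Starts with consonant(s) → move to end, add 'ay'
Consonant cluster: "c"
Pig Latin = "ulturalcay"


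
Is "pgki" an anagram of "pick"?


Word 1: "pick" → sorted: cikp
Word 2: "pgki" → sorted: gikp
Same letters? cikp != gikp
Anagram = No


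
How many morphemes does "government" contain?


Word: "government"
Morphemes: govern + -ment
Each morpheme carries meaning
= 2 morphemes


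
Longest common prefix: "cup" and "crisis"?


Word 1: "cup"
Word 2: "crisis"
Comparing from start:
  Pos 0: 'c' == 'c'
  Pos 1: 'u' != 'r' (stop)
LCP = "c" (length 1)


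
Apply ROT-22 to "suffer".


Word: "suffer"
Shift: 22
Each letter → (letter + shift) mod 26:
  's' (18) + 22 = 14 → 'o'
  'u' (20) + 22 = 16 → 'q'
  'f' (5) + 22 = 1 → 'b'
  'f' (5) + 22 = 1 → 'b'
  'e' (4) + 22 = 0 → 'a'
  'r' (17) + 22 = 13 → 'n'
Result = "oqbban"


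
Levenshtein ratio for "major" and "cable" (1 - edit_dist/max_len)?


Word 1: "major" (length 5)
Word 2: "cable" (length 5)
One optimal edit sequence:
  1. substitute 'm' -> 'c'  (+1)
  2. keep 'a'
  3. substitute 'j' -> 'b'  (+1)
  4. substitute 'o' -> 'l'  (+1)
  5. substitute 'r' -> 'e'  (+1)
Edit distance = 4
Max length = max(5, 5) = 5
Similarity = 1 - 4/5
= 0.2000


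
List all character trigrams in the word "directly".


Word: "directly" (length 8)
Number of trigrams = 8 - 3 + 1 = 6
  Position 0: "dir"
  Position 1: "ire"
  Position 2: "rec"
  Position 3: "ect"
  Position 4: "ctl"
  Position 5: "tly"
Trigrams = "dir", "ire", "rec", "ect", "ctl", "tly"


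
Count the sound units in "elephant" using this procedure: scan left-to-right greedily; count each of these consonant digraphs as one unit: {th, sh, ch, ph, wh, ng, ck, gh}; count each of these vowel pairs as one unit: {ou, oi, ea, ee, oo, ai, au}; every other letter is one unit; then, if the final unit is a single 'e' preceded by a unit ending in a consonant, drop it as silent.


Word: "elephant" (8 letters)
Left-to-right scan:
  [1] 'e' (letter)
  [2] 'l' (letter)
  [3] 'e' (letter)
  [4] 'ph' (digraph)
  [5] 'a' (letter)
  [6] 'n' (letter)
  [7] 't' (letter)
Units from scan: 7
Sound units = 7 units


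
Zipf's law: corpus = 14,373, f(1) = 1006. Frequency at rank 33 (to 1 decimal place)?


Zipf's law: f(r) = f(1) / r
f(1) = 1006
f(33) = 1006 / 33
= 30.5 occurrences


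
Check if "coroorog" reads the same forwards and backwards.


Word: "coroorog"
Reversed: "gorooroc"
Forward == Backward? coroorog != gorooroc
Palindrome = No


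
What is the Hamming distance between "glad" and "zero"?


Comparing character by character (same length = 4):
  Pos 0: 'g' vs 'z' !=
  Pos 1: 'l' vs 'e' !=
  Pos 2: 'a' vs 'r' !=
  Pos 3: 'd' vs 'o' !=
Hamming distance = 4


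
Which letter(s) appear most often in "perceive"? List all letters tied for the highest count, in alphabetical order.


Word: "perceive"
Letter counts:
  'c': 1
  'e': 3
  'i': 1
  'p': 1
  'r': 1
  'v': 1
Maximum count = 3
Most frequent = 'e' (3 times each)


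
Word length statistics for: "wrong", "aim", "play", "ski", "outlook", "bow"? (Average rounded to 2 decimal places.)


Lengths: "wrong"=5, "aim"=3, "play"=4, "ski"=3, "outlook"=7, "bow"=3
Sum = 25, Count = 6
Average = 25/6 = 4.17
= avg=4.17, min=3, max=7


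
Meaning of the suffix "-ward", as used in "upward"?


Suffix: -ward
As in: upward -> up + -ward
Meaning = in the direction of


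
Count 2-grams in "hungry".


Word: "hungry" (length 6)
Number of 2-grams = length - 2 + 1 = 6 - 2 + 1
= 5


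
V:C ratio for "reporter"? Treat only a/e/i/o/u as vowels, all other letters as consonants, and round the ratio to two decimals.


Word: "reporter"
Vowels (a,e,i,o,u): 3
Consonants: 5
Ratio = 3/5
= 0.60


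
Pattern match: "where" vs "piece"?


Pattern of "where": [0, 1, 2, 3, 2]
Pattern of "piece": [0, 1, 2, 3, 2]
Patterns match
Same pattern = Yes


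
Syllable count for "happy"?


Word: "happy"
Syllable breakdown: hap / py
Counting: 2 parts
= 2 syllables


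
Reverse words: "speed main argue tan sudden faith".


Original: "speed main argue tan sudden faith"
Words (1..n): speed | main | argue | tan | sudden | faith
Reversed (n..1): faith | sudden | tan | argue | main | speed
Result = "faith sudden tan argue main speed"


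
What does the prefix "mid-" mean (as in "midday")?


Prefix: mid-
As in: midday -> mid- + day
Meaning = middle


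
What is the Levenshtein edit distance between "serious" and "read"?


Word 1: "serious" (length 7)
Word 2: "read" (length 4)
One optimal edit sequence (insert/delete/substitute each cost 1):
  1. delete 's'  (+1)
  2. delete 'e'  (+1)
  3. keep 'r'
  4. delete 'i'  (+1)
  5. substitute 'o' -> 'e'  (+1)
  6. substitute 'u' -> 'a'  (+1)
  7. substitute 's' -> 'd'  (+1)
Total edit operations: 6
Edit distance = 6


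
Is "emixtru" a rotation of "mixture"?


Word: "mixture", Candidate: "emixtru"
Method: check if candidate is substring of word+word
"mixturemixture" contains "emixtru"? No
Is rotation = No


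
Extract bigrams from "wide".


Word: "wide" (length 4)
Number of bigrams = 4 - 2 + 1 = 3
  Position 0: "wi"
  Position 1: "id"
  Position 2: "de"
Bigrams = "wi", "id", "de"


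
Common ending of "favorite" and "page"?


Word 1: "favorite"
Word 2: "page"
Comparing from end:
  Pos -1: 'e' == 'e'
  Pos -2: 't' != 'g' (stop)
LCS = "e" (length 1)


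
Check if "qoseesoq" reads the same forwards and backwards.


Word: "qoseesoq"
Reversed: "qoseesoq"
Forward == Backward? qoseesoq == qoseesoq
Palindrome = Yes


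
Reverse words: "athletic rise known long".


Original: "athletic rise known long"
Words (1..n): athletic | rise | known | long
Reversed (n..1): long | known | rise | athletic
Result = "long known rise athletic"


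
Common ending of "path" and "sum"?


Word 1: "path"
Word 2: "sum"
Comparing from end:
  Pos -1: 'h' != 'm' (stop)
LCS = "" (length 0)


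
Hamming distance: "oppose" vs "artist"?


Comparing character by character (same length = 6):
  Pos 0: 'o' vs 'a' !=
  Pos 1: 'p' vs 'r' !=
  Pos 2: 'p' vs 't' !=
  Pos 3: 'o' vs 'i' !=
  Pos 4: 's' vs 's' =
  Pos 5: 'e' vs 't' !=
Hamming distance = 5


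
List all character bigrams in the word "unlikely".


Word: "unlikely" (length 8)
Number of bigrams = 8 - 2 + 1 = 7
  Position 0: "un"
  Position 1: "nl"
  Position 2: "li"
  Position 3: "ik"
  Position 4: "ke"
  Position 5: "el"
  Position 6: "ly"
Bigrams = "un", "nl", "li", "ik", "ke", "el", "ly"


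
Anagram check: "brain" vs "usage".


Word 1: "brain" → sorted: abinr
Word 2: "usage" → sorted: aegsu
Same letters? abinr != aegsu
Anagram = No


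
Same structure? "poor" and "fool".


Pattern of "poor": [0, 1, 1, 2]
Pattern of "fool": [0, 1, 1, 2]
Patterns match
Same pattern = Yes


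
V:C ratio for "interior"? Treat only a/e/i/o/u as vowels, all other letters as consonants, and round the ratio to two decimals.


Word: "interior"
Vowels (a,e,i,o,u): 4
Consonants: 4
Ratio = 4/4
= 1.00


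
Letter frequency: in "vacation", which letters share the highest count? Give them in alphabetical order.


Word: "vacation"
Letter counts:
  'a': 2
  'c': 1
  'i': 1
  'n': 1
  'o': 1
  't': 1
  'v': 1
Maximum count = 2
Most frequent = 'a' (2 times each)


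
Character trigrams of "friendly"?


Word: "friendly" (length 8)
Number of trigrams = 8 - 3 + 1 = 6
  Position 0: "fri"
  Position 1: "rie"
  Position 2: "ien"
  Position 3: "end"
  Position 4: "ndl"
  Position 5: "dly"
Trigrams = "fri", "rie", "ien", "end", "ndl", "dly"


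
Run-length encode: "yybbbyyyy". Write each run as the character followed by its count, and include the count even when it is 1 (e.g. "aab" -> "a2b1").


String: "yybbbyyyy"
Scanning for consecutive runs:
  'y' x 2
  'b' x 3
  'y' x 4
RLE = "y2b3y4"


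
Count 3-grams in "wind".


Word: "wind" (length 4)
Number of 3-grams = length - 3 + 1 = 4 - 3 + 1
= 2


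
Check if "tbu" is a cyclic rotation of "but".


Word: "but", Candidate: "tbu"
Method: check if candidate is substring of word+word
"butbut" contains "tbu"? Yes
Is rotation = Yes


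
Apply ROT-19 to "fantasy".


Word: "fantasy"
Shift: 19
Each letter → (letter + shift) mod 26:
  'f' (5) + 19 = 24 → 'y'
  'a' (0) + 19 = 19 → 't'
  'n' (13) + 19 = 6 → 'g'
  't' (19) + 19 = 12 → 'm'
  'a' (0) + 19 = 19 → 't'
  's' (18) + 19 = 11 → 'l'
  'y' (24) + 19 = 17 → 'r'
Result = "ytgmtlr"


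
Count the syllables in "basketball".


Word: "basketball"
Syllable breakdown: bas | ket | ball
Counting: 3 parts
= 3 syllables


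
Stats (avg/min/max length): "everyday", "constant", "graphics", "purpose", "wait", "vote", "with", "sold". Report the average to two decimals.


Lengths: "everyday"=8, "constant"=8, "graphics"=8, "purpose"=7, "wait"=4, "vote"=4, "with"=4, "sold"=4
Sum = 47, Count = 8
Average = 47/8 = 5.88
= avg=5.88, min=4, max=8


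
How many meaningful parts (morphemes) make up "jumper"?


Word: "jumper"
Morphemes: jump / -er
Each morpheme carries meaning
= 2 morphemes


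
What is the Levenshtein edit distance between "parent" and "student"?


Word 1: "parent" (length 6)
Word 2: "student" (length 7)
One optimal edit sequence (insert/delete/substitute each cost 1):
  1. insert 's'  (+1)
  2. substitute 'p' -> 't'  (+1)
  3. substitute 'a' -> 'u'  (+1)
  4. substitute 'r' -> 'd'  (+1)
  5. keep 'e'
  6. keep 'n'
  7. keep 't'
Total edit operations: 4
Edit distance = 4


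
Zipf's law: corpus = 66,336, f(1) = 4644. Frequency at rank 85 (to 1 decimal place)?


Zipf's law: f(r) = f(1) / r
f(1) = 4644
f(85) = 4644 / 85
= 54.6 occurrences


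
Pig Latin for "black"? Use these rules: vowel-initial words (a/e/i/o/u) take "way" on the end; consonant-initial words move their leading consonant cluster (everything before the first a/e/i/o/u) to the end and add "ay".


Word: "black"
Starts with consonant(s) → move to end, add 'ay'
Consonant cluster: "bl"
Pig Latin = "ackblay"


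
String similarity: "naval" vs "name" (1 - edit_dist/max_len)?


Word 1: "naval" (length 5)
Word 2: "name" (length 4)
One optimal edit sequence:
  1. keep 'n'
  2. keep 'a'
  3. delete 'v'  (+1)
  4. substitute 'a' -> 'm'  (+1)
  5. substitute 'l' -> 'e'  (+1)
Edit distance = 3
Max length = max(5, 4) = 5
Similarity = 1 - 3/5
= 0.4000


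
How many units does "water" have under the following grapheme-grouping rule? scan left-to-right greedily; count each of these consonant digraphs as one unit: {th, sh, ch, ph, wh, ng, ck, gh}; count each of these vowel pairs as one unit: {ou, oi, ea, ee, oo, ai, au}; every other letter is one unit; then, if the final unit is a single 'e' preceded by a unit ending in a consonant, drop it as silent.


Word: "water" (5 letters)
Left-to-right scan:
  (1) 'w' (letter)
  (2) 'a' (letter)
  (3) 't' (letter)
  (4) 'e' (letter)
  (5) 'r' (letter)
Units from scan: 5
Sound units = 5 units


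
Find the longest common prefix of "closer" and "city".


Word 1: "closer"
Word 2: "city"
Comparing from start:
  Pos 0: 'c' == 'c'
  Pos 1: 'l' != 'i' (stop)
LCP = "c" (length 1)


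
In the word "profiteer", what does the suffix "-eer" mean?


Suffix: -eer
As in: profiteer -> profit + -eer
Meaning = one who is concerned with


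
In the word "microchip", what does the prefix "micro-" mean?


Prefix: micro-
Example: microchip = micro- + chip
Meaning = small


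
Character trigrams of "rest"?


Word: "rest" (length 4)
Number of trigrams = 4 - 3 + 1 = 2
  Position 0: "res"
  Position 1: "est"
Trigrams = "res", "est"


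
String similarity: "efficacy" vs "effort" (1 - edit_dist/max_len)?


Word 1: "efficacy" (length 8)
Word 2: "effort" (length 6)
One optimal edit sequence:
  1. keep 'e'
  2. keep 'f'
  3. keep 'f'
  4. delete 'i'  (+1)
  5. delete 'c'  (+1)
  6. substitute 'a' -> 'o'  (+1)
  7. substitute 'c' -> 'r'  (+1)
  8. substitute 'y' -> 't'  (+1)
Edit distance = 5
Max length = max(8, 6) = 8
Similarity = 1 - 5/8
= 0.3750


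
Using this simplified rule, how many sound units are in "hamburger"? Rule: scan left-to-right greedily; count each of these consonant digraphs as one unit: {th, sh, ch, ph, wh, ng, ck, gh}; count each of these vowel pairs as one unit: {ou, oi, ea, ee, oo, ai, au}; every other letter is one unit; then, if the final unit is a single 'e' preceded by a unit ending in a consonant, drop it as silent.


Word: "hamburger" (9 letters)
Left-to-right scan:
  (1) 'h' (letter)
  (2) 'a' (letter)
  (3) 'm' (letter)
  (4) 'b' (letter)
  (5) 'u' (letter)
  (6) 'r' (letter)
  (7) 'g' (letter)
  (8) 'e' (letter)
  (9) 'r' (letter)
Units from scan: 9
Sound units = 9 units


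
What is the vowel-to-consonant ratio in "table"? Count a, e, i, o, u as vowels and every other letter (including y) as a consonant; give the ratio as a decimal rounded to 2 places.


Word: "table"
Vowels (a,e,i,o,u): 2
Consonants: 3
Ratio = 2/3
= 0.67


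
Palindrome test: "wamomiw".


Word: "wamomiw"
Reversed: "wimomaw"
Forward == Backward? wamomiw != wimomaw
Palindrome = No


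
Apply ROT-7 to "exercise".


Word: "exercise"
Shift: 7
Each letter → (letter + shift) mod 26:
  'e' (4) + 7 = 11 → 'l'
  'x' (23) + 7 = 4 → 'e'
  'e' (4) + 7 = 11 → 'l'
  'r' (17) + 7 = 24 → 'y'
  'c' (2) + 7 = 9 → 'j'
  'i' (8) + 7 = 15 → 'p'
  's' (18) + 7 = 25 → 'z'
  'e' (4) + 7 = 11 → 'l'
Result = "lelyjpzl"


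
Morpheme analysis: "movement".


Word: "movement"
Morphemes: move + -ment
Each morpheme carries meaning
= 2 morphemes


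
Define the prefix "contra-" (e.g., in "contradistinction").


Prefix: contra-
Example: contradistinction = contra- + distinction
Meaning = against


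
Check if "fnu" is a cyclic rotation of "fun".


Word: "fun", Candidate: "fnu"
Method: check if candidate is substring of word+word
"funfun" contains "fnu"? No
Is rotation = No


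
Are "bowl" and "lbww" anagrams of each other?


Word 1: "bowl" → sorted: blow
Word 2: "lbww" → sorted: blww
Same letters? blow != blww
Anagram = No


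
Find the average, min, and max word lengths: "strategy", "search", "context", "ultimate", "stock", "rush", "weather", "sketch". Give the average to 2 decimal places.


Lengths: "strategy"=8, "search"=6, "context"=7, "ultimate"=8, "stock"=5, "rush"=4, "weather"=7, "sketch"=6
Sum = 51, Count = 8
Average = 51/8 = 6.38
= avg=6.38, min=4, max=8


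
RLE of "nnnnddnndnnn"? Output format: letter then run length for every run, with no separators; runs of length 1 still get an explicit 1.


String: "nnnnddnndnnn"
Scanning for consecutive runs:
  'n' x 4
  'd' x 2
  'n' x 2
  'd' x 1
  'n' x 3
RLE = "n4d2n2d1n3"


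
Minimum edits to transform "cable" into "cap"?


Word 1: "cable" (length 5)
Word 2: "cap" (length 3)
One optimal edit sequence (insert/delete/substitute each cost 1):
  1. keep 'c'
  2. keep 'a'
  3. delete 'b'  (+1)
  4. delete 'l'  (+1)
  5. substitute 'e' -> 'p'  (+1)
Total edit operations: 3
Edit distance = 3


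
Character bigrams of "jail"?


Word: "jail" (length 4)
Number of bigrams = 4 - 2 + 1 = 3
  Position 0: "ja"
  Position 1: "ai"
  Position 2: "il"
Bigrams = "ja", "ai", "il"


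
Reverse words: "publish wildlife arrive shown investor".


Original: "publish wildlife arrive shown investor"
Words (1..n): publish | wildlife | arrive | shown | investor
Reversed (n..1): investor | shown | arrive | wildlife | publish
Result = "investor shown arrive wildlife publish"


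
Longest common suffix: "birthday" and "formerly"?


Word 1: "birthday"
Word 2: "formerly"
Comparing from end:
  Pos -1: 'y' == 'y'
  Pos -2: 'a' != 'l' (stop)
LCS = "y" (length 1)


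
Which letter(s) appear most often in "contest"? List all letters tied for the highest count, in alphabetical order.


Word: "contest"
Letter counts:
  'c': 1
  'e': 1
  'n': 1
  'o': 1
  's': 1
  't': 2
Maximum count = 2
Most frequent = 't' (2 times each)


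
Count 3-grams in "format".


Word: "format" (length 6)
Number of 3-grams = length - 3 + 1 = 6 - 3 + 1
= 4


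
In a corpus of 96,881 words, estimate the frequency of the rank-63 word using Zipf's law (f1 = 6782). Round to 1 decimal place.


Zipf's law: f(r) = f(1) / r
f(1) = 6782
f(63) = 6782 / 63
= 107.7 occurrences


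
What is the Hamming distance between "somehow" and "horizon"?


Comparing character by character (same length = 7):
  Pos 0: 's' vs 'h' !=
  Pos 1: 'o' vs 'o' =
  Pos 2: 'm' vs 'r' !=
  Pos 3: 'e' vs 'i' !=
  Pos 4: 'h' vs 'z' !=
  Pos 5: 'o' vs 'o' =
  Pos 6: 'w' vs 'n' !=
Hamming distance = 5


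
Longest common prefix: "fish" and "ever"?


Word 1: "fish"
Word 2: "ever"
Comparing from start:
  Pos 0: 'f' != 'e' (stop)
LCP = "" (length 0)


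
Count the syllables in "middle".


Word: "middle"
Syllable breakdown: mid · dle
Counting: 2 parts
= 2 syllables


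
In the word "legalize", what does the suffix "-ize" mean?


Suffix: -ize
Example: legalize = legal + -ize
Meaning = to make


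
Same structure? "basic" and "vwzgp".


Pattern of "basic": [0, 1, 2, 3, 4]
Pattern of "vwzgp": [0, 1, 2, 3, 4]
Patterns match
Same pattern = Yes


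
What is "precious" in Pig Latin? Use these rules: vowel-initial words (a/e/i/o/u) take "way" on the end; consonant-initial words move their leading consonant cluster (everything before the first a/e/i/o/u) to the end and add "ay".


Word: "precious"
Starts with consonant(s) → move to end, add 'ay'
Consonant cluster: "pr"
Pig Latin = "eciouspray"


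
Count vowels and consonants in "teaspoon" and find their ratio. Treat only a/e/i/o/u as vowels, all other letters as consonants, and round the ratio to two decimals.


Word: "teaspoon"
Vowels (a,e,i,o,u): 4
Consonants: 4
Ratio = 4/4
= 1.00


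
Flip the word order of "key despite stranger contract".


Original: "key despite stranger contract"
Words (1..n): key | despite | stranger | contract
Reversed (n..1): contract | stranger | despite | key
Result = "contract stranger despite key"


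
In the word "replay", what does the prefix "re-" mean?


Prefix: re-
As in: replay -> re- + play
Meaning = again


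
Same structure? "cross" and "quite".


Pattern of "cross": [0, 1, 2, 3, 3]
Pattern of "quite": [0, 1, 2, 3, 4]
Patterns do not match
Same pattern = No


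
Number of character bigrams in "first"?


Word: "first" (length 5)
Number of 2-grams = length - 2 + 1 = 5 - 2 + 1
= 4


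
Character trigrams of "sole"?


Word: "sole" (length 4)
Number of trigrams = 4 - 3 + 1 = 2
  Position 0: "sol"
  Position 1: "ole"
Trigrams = "sol", "ole"


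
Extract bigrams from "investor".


Word: "investor" (length 8)
Number of bigrams = 8 - 2 + 1 = 7
  Position 0: "in"
  Position 1: "nv"
  Position 2: "ve"
  Position 3: "es"
  Position 4: "st"
  Position 5: "to"
  Position 6: "or"
Bigrams = "in", "nv", "ve", "es", "st", "to", "or"


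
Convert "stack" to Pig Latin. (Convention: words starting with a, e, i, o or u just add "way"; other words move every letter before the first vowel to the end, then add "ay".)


Word: "stack"
Starts with consonant(s) → move to end, add 'ay'
Consonant cluster: "st"
Pig Latin = "ackstay"


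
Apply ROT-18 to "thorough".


Word: "thorough"
Shift: 18
Each letter → (letter + shift) mod 26:
  't' (19) + 18 = 11 → 'l'
  'h' (7) + 18 = 25 → 'z'
  'o' (14) + 18 = 6 → 'g'
  'r' (17) + 18 = 9 → 'j'
  'o' (14) + 18 = 6 → 'g'
  'u' (20) + 18 = 12 → 'm'
  'g' (6) + 18 = 24 → 'y'
  'h' (7) + 18 = 25 → 'z'
Result = "lzgjgmyz"


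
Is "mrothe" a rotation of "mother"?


Word: "mother", Candidate: "mrothe"
Method: check if candidate is substring of word+word
"mothermother" contains "mrothe"? No
Is rotation = No


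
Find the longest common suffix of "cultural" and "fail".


Word 1: "cultural"
Word 2: "fail"
Comparing from end:
  Pos -1: 'l' == 'l'
  Pos -2: 'a' != 'i' (stop)
LCS = "l" (length 1)


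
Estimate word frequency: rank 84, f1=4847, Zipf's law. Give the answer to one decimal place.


Zipf's law: f(r) = f(1) / r
f(1) = 4847
f(84) = 4847 / 84
= 57.7 occurrences


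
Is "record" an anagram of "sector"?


Word 1: "sector" → sorted: ceorst
Word 2: "record" → sorted: cdeorr
Same letters? ceorst != cdeorr
Anagram = No


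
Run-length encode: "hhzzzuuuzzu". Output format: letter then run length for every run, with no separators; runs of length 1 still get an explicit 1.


String: "hhzzzuuuzzu"
Scanning for consecutive runs:
  'h' x 2
  'z' x 3
  'u' x 3
  'z' x 2
  'u' x 1
RLE = "h2z3u3z2u1"


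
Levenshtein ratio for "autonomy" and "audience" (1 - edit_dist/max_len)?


Word 1: "autonomy" (length 8)
Word 2: "audience" (length 8)
One optimal edit sequence:
  1. keep 'a'
  2. keep 'u'
  3. substitute 't' -> 'd'  (+1)
  4. substitute 'o' -> 'i'  (+1)
  5. substitute 'n' -> 'e'  (+1)
  6. substitute 'o' -> 'n'  (+1)
  7. substitute 'm' -> 'c'  (+1)
  8. substitute 'y' -> 'e'  (+1)
Edit distance = 6
Max length = max(8, 8) = 8
Similarity = 1 - 6/8
= 0.2500


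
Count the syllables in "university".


Word: "university"
Syllable breakdown: u / ni / ver / si / ty
Counting: 5 parts
= 5 syllables


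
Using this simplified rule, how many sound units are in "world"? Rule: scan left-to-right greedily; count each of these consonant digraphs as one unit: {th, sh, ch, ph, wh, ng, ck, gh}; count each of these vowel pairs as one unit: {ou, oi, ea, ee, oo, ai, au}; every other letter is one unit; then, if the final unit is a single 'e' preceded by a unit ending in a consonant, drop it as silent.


Word: "world" (5 letters)
Left-to-right scan:
  1. 'w' (letter)
  2. 'o' (letter)
  3. 'r' (letter)
  4. 'l' (letter)
  5. 'd' (letter)
Units from scan: 5
Sound units = 5 units


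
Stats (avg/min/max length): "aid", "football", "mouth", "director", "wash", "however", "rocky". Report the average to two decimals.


Lengths: "aid"=3, "football"=8, "mouth"=5, "director"=8, "wash"=4, "however"=7, "rocky"=5
Sum = 40, Count = 7
Average = 40/7 = 5.71
= avg=5.71, min=3, max=8


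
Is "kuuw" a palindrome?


Word: "kuuw"
Reversed: "wuuk"
Forward == Backward? kuuw != wuuk
Palindrome = No


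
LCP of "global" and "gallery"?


Word 1: "global"
Word 2: "gallery"
Comparing from start:
  Pos 0: 'g' == 'g'
  Pos 1: 'l' != 'a' (stop)
LCP = "g" (length 1)


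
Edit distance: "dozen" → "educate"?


Word 1: "dozen" (length 5)
Word 2: "educate" (length 7)
One optimal edit sequence (insert/delete/substitute each cost 1):
  1. insert 'e'  (+1)
  2. keep 'd'
  3. insert 'u'  (+1)
  4. substitute 'o' -> 'c'  (+1)
  5. substitute 'z' -> 'a'  (+1)
  6. substitute 'e' -> 't'  (+1)
  7. substitute 'n' -> 'e'  (+1)
Total edit operations: 6
Edit distance = 6


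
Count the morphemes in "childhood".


Word: "childhood"
Morphemes: child + -hood
Each morpheme carries meaning
= 2 morphemes


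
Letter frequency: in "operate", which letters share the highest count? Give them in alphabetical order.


Word: "operate"
Letter counts:
  'a': 1
  'e': 2
  'o': 1
  'p': 1
  'r': 1
  't': 1
Maximum count = 2
Most frequent = 'e' (2 times each)


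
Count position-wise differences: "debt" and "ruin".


Comparing character by character (same length = 4):
  Pos 0: 'd' vs 'r' !=
  Pos 1: 'e' vs 'u' !=
  Pos 2: 'b' vs 'i' !=
  Pos 3: 't' vs 'n' !=
Hamming distance = 4


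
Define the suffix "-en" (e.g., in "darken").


Suffix: -en
As in: darken -> dark + -en
Meaning = to make / become


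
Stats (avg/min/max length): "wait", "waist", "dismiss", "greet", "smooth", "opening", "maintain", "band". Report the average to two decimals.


Lengths: "wait"=4, "waist"=5, "dismiss"=7, "greet"=5, "smooth"=6, "opening"=7, "maintain"=8, "band"=4
Sum = 46, Count = 8
Average = 46/8 = 5.75
= avg=5.75, min=4, max=8


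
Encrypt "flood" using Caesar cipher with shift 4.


Word: "flood"
Shift: 4
Each letter → (letter + shift) mod 26:
  'f' (5) + 4 = 9 → 'j'
  'l' (11) + 4 = 15 → 'p'
  'o' (14) + 4 = 18 → 's'
  'o' (14) + 4 = 18 → 's'
  'd' (3) + 4 = 7 → 'h'
Result = "jpssh"


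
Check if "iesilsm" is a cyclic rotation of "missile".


Word: "missile", Candidate: "iesilsm"
Method: check if candidate is substring of word+word
"missilemissile" contains "iesilsm"? No
Is rotation = No


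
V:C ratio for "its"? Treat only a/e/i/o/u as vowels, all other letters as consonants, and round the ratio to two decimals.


Word: "its"
Vowels (a,e,i,o,u): 1
Consonants: 2
Ratio = 1/2
= 0.50


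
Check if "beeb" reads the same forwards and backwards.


Word: "beeb"
Reversed: "beeb"
Forward == Backward? beeb == beeb
Palindrome = Yes


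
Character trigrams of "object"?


Word: "object" (length 6)
Number of trigrams = 6 - 3 + 1 = 4
  Position 0: "obj"
  Position 1: "bje"
  Position 2: "jec"
  Position 3: "ect"
Trigrams = "obj", "bje", "jec", "ect"


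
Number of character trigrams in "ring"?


Word: "ring" (length 4)
Number of 3-grams = length - 3 + 1 = 4 - 3 + 1
= 2


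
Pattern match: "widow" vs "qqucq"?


Pattern of "widow": [0, 1, 2, 3, 0]
Pattern of "qqucq": [0, 0, 1, 2, 0]
Patterns do not match
Same pattern = No


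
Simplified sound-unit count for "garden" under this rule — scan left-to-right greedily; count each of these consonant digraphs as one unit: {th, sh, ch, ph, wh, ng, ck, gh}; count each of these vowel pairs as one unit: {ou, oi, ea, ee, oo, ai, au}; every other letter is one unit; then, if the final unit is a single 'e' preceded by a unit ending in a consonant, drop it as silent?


Word: "garden" (6 letters)
Left-to-right scan:
  [1] 'g' (letter)
  [2] 'a' (letter)
  [3] 'r' (letter)
  [4] 'd' (letter)
  [5] 'e' (letter)
  [6] 'n' (letter)
Units from scan: 6
Sound units = 6 units


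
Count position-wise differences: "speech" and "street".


Comparing character by character (same length = 6):
  Pos 0: 's' vs 's' =
  Pos 1: 'p' vs 't' !=
  Pos 2: 'e' vs 'r' !=
  Pos 3: 'e' vs 'e' =
  Pos 4: 'c' vs 'e' !=
  Pos 5: 'h' vs 't' !=
Hamming distance = 4


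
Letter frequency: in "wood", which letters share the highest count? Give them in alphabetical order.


Word: "wood"
Letter counts:
  'd': 1
  'o': 2
  'w': 1
Maximum count = 2
Most frequent = 'o' (2 times each)


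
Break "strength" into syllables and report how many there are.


Word: "strength"
Syllable breakdown: strength
Counting: 1 part
= 1 syllable


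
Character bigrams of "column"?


Word: "column" (length 6)
Number of bigrams = 6 - 2 + 1 = 5
  Position 0: "co"
  Position 1: "ol"
  Position 2: "lu"
  Position 3: "um"
  Position 4: "mn"
Bigrams = "co", "ol", "lu", "um", "mn"


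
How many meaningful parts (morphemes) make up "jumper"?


Word: "jumper"
Morphemes: jump / -er
Each morpheme carries meaning
= 2 morphemes


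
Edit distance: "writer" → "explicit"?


Word 1: "writer" (length 6)
Word 2: "explicit" (length 8)
One optimal edit sequence (insert/delete/substitute each cost 1):
  1. insert 'e'  (+1)
  2. insert 'x'  (+1)
  3. substitute 'w' -> 'p'  (+1)
  4. substitute 'r' -> 'l'  (+1)
  5. keep 'i'
  6. substitute 't' -> 'c'  (+1)
  7. substitute 'e' -> 'i'  (+1)
  8. substitute 'r' -> 't'  (+1)
Total edit operations: 7
Edit distance = 7
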